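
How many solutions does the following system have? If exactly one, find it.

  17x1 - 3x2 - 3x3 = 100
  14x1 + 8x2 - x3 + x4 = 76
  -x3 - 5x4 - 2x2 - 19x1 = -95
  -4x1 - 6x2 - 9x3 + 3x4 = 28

Row-reduce the augmented matrix:
R1 ← R1 / (17).
R2 ← R2 − 14·R1.
R3 ← R3 + 19·R1.
R4 ← R4 + 4·R1.
R2 ← R2 / (178/17).
R1 ← R1 + 3/17·R2.
R3 ← R3 + 91/17·R2.
R4 ← R4 + 114/17·R2.
R3 ← R3 / (-641/178).
R1 ← R1 + 27/178·R3.
R2 ← R2 − 25/178·R3.
R4 ← R4 + 780/89·R3.
R4 ← R4 / (9336/641).
R1 ← R1 − 132/641·R4.
R2 ← R2 + 51/641·R4.
R3 ← R3 − 799/641·R4.
Reading off the reduced rows gives x1 = 5, x2 = 0, x3 = -5, x4 = 1.

x1 = 5, x2 = 0, x3 = -5, x4 = 1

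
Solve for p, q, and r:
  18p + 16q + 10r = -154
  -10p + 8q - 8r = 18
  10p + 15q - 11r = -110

p = -5, q = -4, r = 0

Row-reduce the augmented matrix:
R1 ← R1 / (18).
R2 ← R2 + 10·R1.
R3 ← R3 − 10·R1.
R2 ← R2 / (152/9).
R1 ← R1 − 8/9·R2.
R3 ← R3 − 55/9·R2.
R3 ← R3 / (-1191/76).
R1 ← R1 − 13/19·R3.
R2 ← R2 + 11/76·R3.
Reading off the reduced rows gives p = -5, q = -4, r = 0.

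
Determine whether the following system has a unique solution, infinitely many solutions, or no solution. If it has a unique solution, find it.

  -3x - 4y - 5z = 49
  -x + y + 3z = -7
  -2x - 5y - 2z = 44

Row-reduce the augmented matrix:
R1 ← R1 / (-3).
R2 ← R2 + 1·R1.
R3 ← R3 + 2·R1.
R2 ← R2 / (7/3).
R1 ← R1 − 4/3·R2.
R3 ← R3 + 7/3·R2.
R3 ← R3 / (6).
R1 ← R1 + 1·R3.
R2 ← R2 − 2·R3.
Reading off the reduced rows gives x = -5, y = -6, z = -2.

x = -5, y = -6, z = -2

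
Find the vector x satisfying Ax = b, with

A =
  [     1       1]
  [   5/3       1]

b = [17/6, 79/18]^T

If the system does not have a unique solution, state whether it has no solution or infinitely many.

x_1 = 7/3, x_2 = 1/2

From equation 1: x_1 = 17/6 − x_2.
Substitute into equation 2 and solve: x_2 = 1/2.
Then x_1 = 7/3.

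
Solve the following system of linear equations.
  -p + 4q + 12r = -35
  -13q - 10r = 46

Row-reduce:
R1 ← R1 / (-1).
R2 ← R2 / (-13).
R1 ← R1 + 4·R2.
Rank is 2 with 3 unknowns, leaving r free.

infinitely many solutions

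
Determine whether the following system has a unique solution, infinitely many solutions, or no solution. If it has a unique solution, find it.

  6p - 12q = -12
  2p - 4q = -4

infinitely many solutions

Row-reduce:
R1 ← R1 / (6).
R2 ← R2 − 2·R1.
Rank is 1 with 2 unknowns, leaving q free.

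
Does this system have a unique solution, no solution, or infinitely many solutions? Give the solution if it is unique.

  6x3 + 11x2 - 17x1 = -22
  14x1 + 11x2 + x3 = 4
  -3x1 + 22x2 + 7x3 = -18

infinitely many solutions

Row-reduce:
R1 ← R1 / (-17).
R2 ← R2 − 14·R1.
R3 ← R3 + 3·R1.
R2 ← R2 / (341/17).
R1 ← R1 + 11/17·R2.
R3 ← R3 − 341/17·R2.
Rank is 2 with 3 unknowns, leaving x3 free.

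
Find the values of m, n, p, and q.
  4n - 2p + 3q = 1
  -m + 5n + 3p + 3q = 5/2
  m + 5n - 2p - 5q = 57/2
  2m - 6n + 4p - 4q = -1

Row-reduce the augmented matrix:
Swap R1 and R2.
R1 ← R1 / (-1).
R3 ← R3 − 1·R1.
R4 ← R4 − 2·R1.
R2 ← R2 / (4).
R1 ← R1 + 5·R2.
R3 ← R3 − 10·R2.
R4 ← R4 − 4·R2.
R3 ← R3 / (6).
R1 ← R1 + 11/2·R3.
R2 ← R2 + 1/2·R3.
R4 ← R4 − 12·R3.
R4 ← R4 / (18).
R1 ← R1 + 191/24·R4.
R2 ← R2 + 1/24·R4.
R3 ← R3 + 19/12·R4.
Reading off the reduced rows gives m = 1, n = 5/2, p = 0, q = -3.

m = 1, n = 5/2, p = 0, q = -3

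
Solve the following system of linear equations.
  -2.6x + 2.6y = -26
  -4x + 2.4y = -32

Row-reduce the augmented matrix:
R1 ← R1 / (-13/5).
R2 ← R2 + 4·R1.
R2 ← R2 / (-8/5).
R1 ← R1 + 1·R2.
Reading off the reduced rows gives x = 5, y = -5.

x = 5, y = -5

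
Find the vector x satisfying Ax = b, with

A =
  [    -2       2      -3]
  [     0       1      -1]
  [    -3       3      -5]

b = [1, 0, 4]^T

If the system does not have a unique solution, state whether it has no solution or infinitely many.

x_1 = 2, x_2 = -5, x_3 = -5

Row-reduce the augmented matrix:
R1 ← R1 / (-2).
R3 ← R3 + 3·R1.
R1 ← R1 + 1·R2.
R3 ← R3 / (-1/2).
R1 ← R1 − 1/2·R3.
R2 ← R2 + 1·R3.
Reading off the reduced rows gives x_1 = 2, x_2 = -5, x_3 = -5.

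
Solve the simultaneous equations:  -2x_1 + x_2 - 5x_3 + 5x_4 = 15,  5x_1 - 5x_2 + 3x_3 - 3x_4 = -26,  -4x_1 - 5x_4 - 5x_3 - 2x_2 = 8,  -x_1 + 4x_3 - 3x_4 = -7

x_1 = -1, x_2 = 3, x_3 = -2, x_4 = 0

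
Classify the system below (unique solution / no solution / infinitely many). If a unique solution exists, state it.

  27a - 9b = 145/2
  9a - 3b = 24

no solution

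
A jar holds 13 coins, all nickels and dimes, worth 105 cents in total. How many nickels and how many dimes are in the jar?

nickels: 5, dimes: 8

Let n = nickels, d = dimes.
  n + d = 13
  5n + 10d = 105
Row-reduce the augmented matrix:
R2 ← R2 − 5·R1.
R2 ← R2 / (5).
R1 ← R1 − 1·R2.
Reading off the reduced rows gives n = 5, d = 8.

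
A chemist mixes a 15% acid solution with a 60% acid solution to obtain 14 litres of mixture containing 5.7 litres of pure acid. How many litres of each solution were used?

litres of solution A: 6, litres of solution B: 8

Let a = litres of solution A, b = litres of solution B.
  a + b = 14
  (3/20)a + (3/5)b = 57/10
From equation 1: a = 14 − b.
Substitute into equation 2 and solve: b = 8.
Then a = 6.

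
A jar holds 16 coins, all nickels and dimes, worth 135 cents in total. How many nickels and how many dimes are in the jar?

Let n = nickels, d = dimes.
  n + d = 16
  5n + 10d = 135
Row-reduce the augmented matrix:
R2 ← R2 − 5·R1.
R2 ← R2 / (5).
R1 ← R1 − 1·R2.
Reading off the reduced rows gives n = 5, d = 11.

nickels: 5, dimes: 11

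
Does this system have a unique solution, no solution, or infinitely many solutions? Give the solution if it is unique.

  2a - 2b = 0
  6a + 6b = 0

Row-reduce the augmented matrix:
R1 ← R1 / (2).
R2 ← R2 − 6·R1.
R2 ← R2 / (12).
R1 ← R1 + 1·R2.
Reading off the reduced rows gives a = 0, b = 0.

a = 0, b = 0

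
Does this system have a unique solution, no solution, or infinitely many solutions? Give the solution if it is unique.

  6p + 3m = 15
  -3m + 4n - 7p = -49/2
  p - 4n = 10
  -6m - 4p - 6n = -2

Row-reduce:
R1 ← R1 / (3).
R2 ← R2 + 3·R1.
R4 ← R4 + 6·R1.
R2 ← R2 / (4).
R3 ← R3 + 4·R2.
R4 ← R4 + 6·R2.
Swap R3 and R4.
R3 ← R3 / (13/2).
R1 ← R1 − 2·R3.
R2 ← R2 + 1/4·R3.
Row 4 reduces to 0 = 1/2, a contradiction. The system is inconsistent.

no solution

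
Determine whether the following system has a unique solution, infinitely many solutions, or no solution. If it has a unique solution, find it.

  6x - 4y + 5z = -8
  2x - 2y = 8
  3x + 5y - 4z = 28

Row-reduce the augmented matrix:
R1 ← R1 / (6).
R2 ← R2 − 2·R1.
R3 ← R3 − 3·R1.
R2 ← R2 / (-2/3).
R1 ← R1 + 2/3·R2.
R3 ← R3 − 7·R2.
R3 ← R3 / (-24).
R1 ← R1 − 5/2·R3.
R2 ← R2 − 5/2·R3.
Reading off the reduced rows gives x = 3, y = -1, z = -6.

x = 3, y = -1, z = -6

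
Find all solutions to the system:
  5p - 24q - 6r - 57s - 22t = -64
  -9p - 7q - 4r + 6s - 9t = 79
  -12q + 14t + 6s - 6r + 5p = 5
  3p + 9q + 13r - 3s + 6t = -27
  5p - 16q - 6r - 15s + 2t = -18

infinitely many solutions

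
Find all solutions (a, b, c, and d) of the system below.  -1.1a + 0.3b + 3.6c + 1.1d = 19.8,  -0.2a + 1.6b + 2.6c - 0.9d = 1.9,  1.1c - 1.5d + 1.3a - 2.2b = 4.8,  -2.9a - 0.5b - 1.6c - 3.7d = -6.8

Row-reduce the augmented matrix:
R1 ← R1 / (-11/10).
R2 ← R2 + 1/5·R1.
R3 ← R3 − 13/10·R1.
R4 ← R4 + 29/10·R1.
R2 ← R2 / (17/11).
R1 ← R1 + 3/11·R2.
R3 ← R3 + 203/110·R2.
R4 ← R4 + 71/55·R2.
R3 ← R3 / (3263/425).
R1 ← R1 + 249/85·R3.
R2 ← R2 − 107/85·R3.
R4 ← R4 + 4023/425·R3.
R4 ← R4 / (-612457/65260).
R1 ← R1 + 23123/13052·R4.
R2 ← R2 + 6051/13052·R4.
R3 ← R3 + 2573/13052·R4.
Reading off the reduced rows gives a = -3, b = -4, c = 4, d = 3.

a = -3, b = -4, c = 4, d = 3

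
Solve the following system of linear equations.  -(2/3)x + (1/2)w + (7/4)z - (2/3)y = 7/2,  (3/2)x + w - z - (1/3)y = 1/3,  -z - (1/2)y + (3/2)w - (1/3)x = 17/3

Row-reduce:
R1 ← R1 / (-2/3).
R2 ← R2 − 3/2·R1.
R3 ← R3 + 1/3·R1.
R2 ← R2 / (-11/6).
R1 ← R1 − 1·R2.
R3 ← R3 + 1/6·R2.
R3 ← R3 / (-377/176).
R1 ← R1 + 45/44·R3.
R2 ← R2 + 141/88·R3.
Rank is 3 with 4 unknowns, leaving w free.

infinitely many solutions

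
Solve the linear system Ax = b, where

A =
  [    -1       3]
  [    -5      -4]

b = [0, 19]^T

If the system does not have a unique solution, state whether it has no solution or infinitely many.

Row-reduce the augmented matrix:
R1 ← R1 / (-1).
R2 ← R2 + 5·R1.
R2 ← R2 / (-19).
R1 ← R1 + 3·R2.
Reading off the reduced rows gives x_1 = -3, x_2 = -1.

x_1 = -3, x_2 = -1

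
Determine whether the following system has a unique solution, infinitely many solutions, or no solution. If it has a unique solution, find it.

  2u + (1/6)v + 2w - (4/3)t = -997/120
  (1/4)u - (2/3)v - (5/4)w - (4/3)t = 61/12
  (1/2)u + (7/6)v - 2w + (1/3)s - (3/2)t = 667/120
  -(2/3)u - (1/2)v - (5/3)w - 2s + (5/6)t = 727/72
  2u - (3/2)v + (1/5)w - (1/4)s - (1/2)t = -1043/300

Row-reduce the augmented matrix:
R1 ← R1 / (2).
R2 ← R2 − 1/4·R1.
R3 ← R3 − 1/2·R1.
R4 ← R4 + 2/3·R1.
R5 ← R5 − 2·R1.
R2 ← R2 / (-11/16).
R1 ← R1 − 1/12·R2.
R3 ← R3 − 9/8·R2.
R4 ← R4 + 4/9·R2.
R5 ← R5 + 5/3·R2.
R3 ← R3 / (-109/22).
R1 ← R1 − 9/11·R3.
R2 ← R2 − 24/11·R3.
R4 ← R4 + 1/33·R3.
R5 ← R5 − 101/55·R3.
R4 ← R4 / (-1964/981).
R1 ← R1 − 6/109·R4.
R2 ← R2 − 16/109·R4.
R3 ← R3 + 22/327·R4.
R5 ← R5 + 827/6540·R4.
R5 ← R5 / (576997/235680).
R1 ← R1 + 22697/17676·R5.
R2 ← R2 − 210/491·R5.
R3 ← R3 − 10283/17676·R5.
R4 ← R4 + 6839/11784·R5.
Reading off the reduced rows gives u = -7/3, v = -1/4, w = -14/5, s = -5/2, t = -3/2.

u = -7/3, v = -1/4, w = -14/5, s = -5/2, t = -3/2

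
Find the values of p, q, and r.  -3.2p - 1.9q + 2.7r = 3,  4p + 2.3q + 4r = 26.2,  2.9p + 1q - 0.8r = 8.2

Row-reduce the augmented matrix:
R1 ← R1 / (-16/5).
R2 ← R2 − 4·R1.
R3 ← R3 − 29/10·R1.
R2 ← R2 / (-3/40).
R1 ← R1 − 19/32·R2.
R3 ← R3 + 231/320·R2.
R3 ← R3 / (-5547/80).
R1 ← R1 − 1381/24·R3.
R2 ← R2 + 295/3·R3.
Reading off the reduced rows gives p = 6, q = -6, r = 4.

p = 6, q = -6, r = 4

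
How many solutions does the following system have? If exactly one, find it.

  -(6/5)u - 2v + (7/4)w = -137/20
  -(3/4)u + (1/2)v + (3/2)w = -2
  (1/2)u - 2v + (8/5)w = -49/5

u = -2, v = 2, w = -3

Row-reduce the augmented matrix:
R1 ← R1 / (-6/5).
R2 ← R2 + 3/4·R1.
R3 ← R3 − 1/2·R1.
R2 ← R2 / (7/4).
R1 ← R1 − 5/3·R2.
R3 ← R3 + 17/6·R2.
R3 ← R3 / (2509/840).
R1 ← R1 + 155/84·R3.
R2 ← R2 − 13/56·R3.
Reading off the reduced rows gives u = -2, v = 2, w = -3.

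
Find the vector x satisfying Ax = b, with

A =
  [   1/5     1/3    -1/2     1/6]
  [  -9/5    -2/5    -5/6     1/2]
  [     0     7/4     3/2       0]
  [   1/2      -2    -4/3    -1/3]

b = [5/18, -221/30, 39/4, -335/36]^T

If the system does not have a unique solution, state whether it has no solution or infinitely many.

x_1 = 5/2, x_2 = 3, x_3 = 3, x_4 = 5/3

Row-reduce the augmented matrix:
R1 ← R1 / (1/5).
R2 ← R2 + 9/5·R1.
R4 ← R4 − 1/2·R1.
R2 ← R2 / (13/5).
R1 ← R1 − 5/3·R2.
R3 ← R3 − 7/4·R2.
R4 ← R4 + 17/6·R2.
R3 ← R3 / (397/78).
R1 ← R1 − 215/234·R3.
R2 ← R2 + 80/39·R3.
R4 ← R4 + 2759/468·R3.
R4 ← R4 / (-103/794).
R1 ← R1 + 245/1191·R4.
R2 ← R2 − 90/397·R4.
R3 ← R3 + 105/397·R4.
Reading off the reduced rows gives x_1 = 5/2, x_2 = 3, x_3 = 3, x_4 = 5/3.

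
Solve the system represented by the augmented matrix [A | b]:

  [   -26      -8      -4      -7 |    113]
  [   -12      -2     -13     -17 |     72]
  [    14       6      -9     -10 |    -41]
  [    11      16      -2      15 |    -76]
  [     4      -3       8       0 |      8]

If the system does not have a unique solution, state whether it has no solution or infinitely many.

x_1 = -5, x_2 = 4, x_3 = 5, x_4 = -5

Row-reduce the augmented matrix:
R1 ← R1 / (-26).
R2 ← R2 + 12·R1.
R3 ← R3 − 14·R1.
R4 ← R4 − 11·R1.
R5 ← R5 − 4·R1.
R2 ← R2 / (22/13).
R1 ← R1 − 4/13·R2.
R3 ← R3 − 22/13·R2.
R4 ← R4 − 164/13·R2.
R5 ← R5 + 55/13·R2.
Swap R3 and R4.
R3 ← R3 / (874/11).
R1 ← R1 − 24/11·R3.
R2 ← R2 + 145/22·R3.
R5 ← R5 + 41/2·R3.
Swap R4 and R5.
R4 ← R4 / (-20665/3496).
R1 ← R1 + 329/874·R4.
R2 ← R2 − 4813/3496·R4.
R3 ← R3 − 2523/1748·R4.
R5 reduces to 0 = 0, so the extra equation is consistent.
Reading off the reduced rows gives x_1 = -5, x_2 = 4, x_3 = 5, x_4 = -5.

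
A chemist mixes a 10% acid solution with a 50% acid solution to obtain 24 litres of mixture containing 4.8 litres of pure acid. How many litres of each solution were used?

Let a = litres of solution A, b = litres of solution B.
  a + b = 24
  (1/2)b + (1/10)a = 24/5
Row-reduce the augmented matrix:
R2 ← R2 − 1/10·R1.
R2 ← R2 / (2/5).
R1 ← R1 − 1·R2.
Reading off the reduced rows gives a = 18, b = 6.

litres of solution A: 18, litres of solution B: 6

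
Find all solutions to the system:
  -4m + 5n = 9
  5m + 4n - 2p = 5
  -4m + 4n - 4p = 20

m = -1, n = 1, p = -3

Row-reduce the augmented matrix:
R1 ← R1 / (-4).
R2 ← R2 − 5·R1.
R3 ← R3 + 4·R1.
R2 ← R2 / (41/4).
R1 ← R1 + 5/4·R2.
R3 ← R3 + 1·R2.
R3 ← R3 / (-172/41).
R1 ← R1 + 10/41·R3.
R2 ← R2 + 8/41·R3.
Reading off the reduced rows gives m = -1, n = 1, p = -3.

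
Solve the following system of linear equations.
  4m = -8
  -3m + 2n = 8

m = -2, n = 1

Row-reduce the augmented matrix:
R1 ← R1 / (4).
R2 ← R2 + 3·R1.
R2 ← R2 / (2).
Reading off the reduced rows gives m = -2, n = 1.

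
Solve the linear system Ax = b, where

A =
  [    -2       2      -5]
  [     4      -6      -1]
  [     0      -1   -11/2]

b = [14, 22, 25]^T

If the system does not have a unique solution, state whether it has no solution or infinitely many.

Row-reduce:
R1 ← R1 / (-2).
R2 ← R2 − 4·R1.
R2 ← R2 / (-2).
R1 ← R1 + 1·R2.
R3 ← R3 + 1·R2.
Rank is 2 with 3 unknowns, leaving x_3 free.

infinitely many solutions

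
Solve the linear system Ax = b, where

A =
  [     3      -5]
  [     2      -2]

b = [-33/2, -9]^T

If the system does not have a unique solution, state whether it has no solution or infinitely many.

Row-reduce the augmented matrix:
R1 ← R1 / (3).
R2 ← R2 − 2·R1.
R2 ← R2 / (4/3).
R1 ← R1 + 5/3·R2.
Reading off the reduced rows gives x_1 = -3, x_2 = 3/2.

x_1 = -3, x_2 = 3/2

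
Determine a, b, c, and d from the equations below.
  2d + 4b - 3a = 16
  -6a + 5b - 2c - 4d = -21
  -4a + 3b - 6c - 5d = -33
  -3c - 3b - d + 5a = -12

Row-reduce the augmented matrix:
R1 ← R1 / (-3).
R2 ← R2 + 6·R1.
R3 ← R3 + 4·R1.
R4 ← R4 − 5·R1.
R2 ← R2 / (-3).
R1 ← R1 + 4/3·R2.
R3 ← R3 + 7/3·R2.
R4 ← R4 − 11/3·R2.
R3 ← R3 / (-40/9).
R1 ← R1 − 8/9·R3.
R2 ← R2 − 2/3·R3.
R4 ← R4 + 49/9·R3.
R4 ← R4 / (-227/40).
R1 ← R1 − 13/5·R4.
R2 ← R2 − 49/20·R4.
R3 ← R3 − 13/40·R4.
Reading off the reduced rows gives a = 0, b = 1, c = 1, d = 6.

a = 0, b = 1, c = 1, d = 6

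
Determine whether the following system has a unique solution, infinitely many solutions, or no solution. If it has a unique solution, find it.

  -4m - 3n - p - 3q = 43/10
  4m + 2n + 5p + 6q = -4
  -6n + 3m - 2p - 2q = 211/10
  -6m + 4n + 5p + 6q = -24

m = 3/2, n = -5/2, p = 1/5, q = -1

Row-reduce the augmented matrix:
R1 ← R1 / (-4).
R2 ← R2 − 4·R1.
R3 ← R3 − 3·R1.
R4 ← R4 + 6·R1.
R2 ← R2 / (-1).
R1 ← R1 − 3/4·R2.
R3 ← R3 + 33/4·R2.
R4 ← R4 − 17/2·R2.
R3 ← R3 / (-143/4).
R1 ← R1 − 13/4·R3.
R2 ← R2 + 4·R3.
R4 ← R4 − 81/2·R3.
R4 ← R4 / (450/143).
R1 ← R1 − 4/11·R4.
R2 ← R2 − 35/143·R4.
R3 ← R3 − 116/143·R4.
Reading off the reduced rows gives m = 3/2, n = -5/2, p = 1/5, q = -1.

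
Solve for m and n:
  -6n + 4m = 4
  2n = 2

Row-reduce the augmented matrix:
R1 ← R1 / (4).
R2 ← R2 / (2).
R1 ← R1 + 3/2·R2.
Reading off the reduced rows gives m = 5/2, n = 1.

m = 5/2, n = 1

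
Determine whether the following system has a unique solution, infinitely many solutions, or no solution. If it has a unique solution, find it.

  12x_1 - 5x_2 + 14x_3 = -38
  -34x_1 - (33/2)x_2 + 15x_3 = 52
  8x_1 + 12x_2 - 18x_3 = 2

Row-reduce:
R1 ← R1 / (12).
R2 ← R2 + 34·R1.
R3 ← R3 − 8·R1.
R2 ← R2 / (-92/3).
R1 ← R1 + 5/12·R2.
R3 ← R3 − 46/3·R2.
Row 3 reduces to 0 = -1/2, a contradiction. The system is inconsistent.

no solution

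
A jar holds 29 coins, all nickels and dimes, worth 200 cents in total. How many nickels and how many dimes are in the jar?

nickels: 18, dimes: 11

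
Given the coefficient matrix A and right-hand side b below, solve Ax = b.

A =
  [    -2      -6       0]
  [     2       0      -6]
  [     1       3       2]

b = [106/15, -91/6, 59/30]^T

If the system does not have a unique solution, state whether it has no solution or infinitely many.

Row-reduce the augmented matrix:
R1 ← R1 / (-2).
R2 ← R2 − 2·R1.
R3 ← R3 − 1·R1.
R2 ← R2 / (-6).
R1 ← R1 − 3·R2.
R3 ← R3 / (2).
R1 ← R1 + 3·R3.
R2 ← R2 − 1·R3.
Reading off the reduced rows gives x_1 = 2/3, x_2 = -7/5, x_3 = 11/4.

x_1 = 2/3, x_2 = -7/5, x_3 = 11/4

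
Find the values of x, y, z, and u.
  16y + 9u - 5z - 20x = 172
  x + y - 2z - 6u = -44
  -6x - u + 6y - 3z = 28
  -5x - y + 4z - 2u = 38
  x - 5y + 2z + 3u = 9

Row-reduce the augmented matrix:
R1 ← R1 / (-20).
R2 ← R2 − 1·R1.
R3 ← R3 + 6·R1.
R4 ← R4 + 5·R1.
R5 ← R5 − 1·R1.
R2 ← R2 / (9/5).
R1 ← R1 + 4/5·R2.
R3 ← R3 − 6/5·R2.
R4 ← R4 + 5·R2.
R5 ← R5 + 21/5·R2.
Swap R3 and R4.
R3 ← R3 / (-1).
R1 ← R1 + 3/4·R3.
R2 ← R2 + 5/4·R3.
R5 ← R5 + 7/2·R3.
Swap R4 and R5.
R4 ← R4 / (178/3).
R1 ← R1 − 71/6·R4.
R2 ← R2 − 43/2·R4.
R3 ← R3 − 59/3·R4.
R5 reduces to 0 = 0, so the extra equation is consistent.
Reading off the reduced rows gives x = -6, y = 2, z = 5, u = 5.

x = -6, y = 2, z = 5, u = 5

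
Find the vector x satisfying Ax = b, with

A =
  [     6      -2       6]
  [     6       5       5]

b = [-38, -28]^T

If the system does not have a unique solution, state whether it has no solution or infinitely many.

Row-reduce:
R1 ← R1 / (6).
R2 ← R2 − 6·R1.
R2 ← R2 / (7).
R1 ← R1 + 1/3·R2.
Rank is 2 with 3 unknowns, leaving x_3 free.

infinitely many solutions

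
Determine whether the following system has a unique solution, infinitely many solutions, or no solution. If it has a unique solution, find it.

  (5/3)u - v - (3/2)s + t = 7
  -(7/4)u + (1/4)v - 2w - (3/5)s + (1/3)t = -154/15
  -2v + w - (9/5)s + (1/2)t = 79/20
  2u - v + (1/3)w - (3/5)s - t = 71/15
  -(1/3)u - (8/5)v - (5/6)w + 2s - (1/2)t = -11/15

Row-reduce the augmented matrix:
R1 ← R1 / (5/3).
R2 ← R2 + 7/4·R1.
R4 ← R4 − 2·R1.
R5 ← R5 + 1/3·R1.
R2 ← R2 / (-4/5).
R1 ← R1 + 3/5·R2.
R3 ← R3 + 2·R2.
R4 ← R4 − 1/5·R2.
R5 ← R5 + 9/5·R2.
R3 ← R3 / (6).
R1 ← R1 − 3/2·R3.
R2 ← R2 − 5/2·R3.
R4 ← R4 + 1/6·R3.
R5 ← R5 − 11/3·R3.
R4 ← R4 / (727/960).
R1 ← R1 + 57/320·R4.
R2 ← R2 − 77/64·R4.
R3 ← R3 − 97/160·R4.
R5 ← R5 − 1049/240·R4.
R5 ← R5 / (1252499/130860).
R1 ← R1 + 223/1454·R5.
R2 ← R2 − 3751/1454·R5.
R3 ← R3 − 1537/1454·R5.
R4 ← R4 + 16730/6543·R5.
Reading off the reduced rows gives u = 3, v = -1, w = 5/2, s = 1, t = 5/2.

u = 3, v = -1, w = 5/2, s = 1, t = 5/2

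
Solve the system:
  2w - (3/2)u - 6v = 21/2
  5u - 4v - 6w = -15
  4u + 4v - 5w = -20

no solution

Row-reduce:
R1 ← R1 / (-3/2).
R2 ← R2 − 5·R1.
R3 ← R3 − 4·R1.
R2 ← R2 / (-24).
R1 ← R1 − 4·R2.
R3 ← R3 + 12·R2.
Row 3 reduces to 0 = -2, a contradiction. The system is inconsistent.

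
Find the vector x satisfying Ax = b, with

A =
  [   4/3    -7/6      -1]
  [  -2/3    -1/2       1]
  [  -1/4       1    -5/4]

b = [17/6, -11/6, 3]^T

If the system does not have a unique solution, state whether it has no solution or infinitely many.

Row-reduce the augmented matrix:
R1 ← R1 / (4/3).
R2 ← R2 + 2/3·R1.
R3 ← R3 + 1/4·R1.
R2 ← R2 / (-13/12).
R1 ← R1 + 7/8·R2.
R3 ← R3 − 25/32·R2.
R3 ← R3 / (-14/13).
R1 ← R1 + 15/13·R3.
R2 ← R2 + 6/13·R3.
Reading off the reduced rows gives x_1 = -1, x_2 = -1, x_3 = -3.

x_1 = -1, x_2 = -1, x_3 = -3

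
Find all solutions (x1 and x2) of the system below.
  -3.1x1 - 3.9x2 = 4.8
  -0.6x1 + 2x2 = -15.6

Row-reduce the augmented matrix:
R1 ← R1 / (-31/10).
R2 ← R2 + 3/5·R1.
R2 ← R2 / (427/155).
R1 ← R1 − 39/31·R2.
Reading off the reduced rows gives x1 = 6, x2 = -6.

x1 = 6, x2 = -6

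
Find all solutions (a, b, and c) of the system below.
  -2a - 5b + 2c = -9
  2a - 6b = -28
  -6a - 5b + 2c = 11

Row-reduce the augmented matrix:
R1 ← R1 / (-2).
R2 ← R2 − 2·R1.
R3 ← R3 + 6·R1.
R2 ← R2 / (-11).
R1 ← R1 − 5/2·R2.
R3 ← R3 − 10·R2.
R3 ← R3 / (-24/11).
R1 ← R1 + 6/11·R3.
R2 ← R2 + 2/11·R3.
Reading off the reduced rows gives a = -5, b = 3, c = -2.

a = -5, b = 3, c = -2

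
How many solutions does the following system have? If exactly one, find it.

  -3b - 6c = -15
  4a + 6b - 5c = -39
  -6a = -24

a = 4, b = -5, c = 5

Row-reduce the augmented matrix:
Swap R1 and R2.
R1 ← R1 / (4).
R3 ← R3 + 6·R1.
R2 ← R2 / (-3).
R1 ← R1 − 3/2·R2.
R3 ← R3 − 9·R2.
R3 ← R3 / (-51/2).
R1 ← R1 + 17/4·R3.
R2 ← R2 − 2·R3.
Reading off the reduced rows gives a = 4, b = -5, c = 5.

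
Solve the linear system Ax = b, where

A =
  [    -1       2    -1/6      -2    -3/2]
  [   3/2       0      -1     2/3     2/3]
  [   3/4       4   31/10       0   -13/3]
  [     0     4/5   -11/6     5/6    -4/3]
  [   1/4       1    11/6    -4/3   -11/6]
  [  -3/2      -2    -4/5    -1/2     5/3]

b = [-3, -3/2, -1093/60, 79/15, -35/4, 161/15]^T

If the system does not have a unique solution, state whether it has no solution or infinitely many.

no solution

Row-reduce:
R1 ← R1 / (-1).
R2 ← R2 − 3/2·R1.
R3 ← R3 − 3/4·R1.
R5 ← R5 − 1/4·R1.
R6 ← R6 + 3/2·R1.
R2 ← R2 / (3).
R1 ← R1 + 2·R2.
R3 ← R3 − 11/2·R2.
R4 ← R4 − 4/5·R2.
R5 ← R5 − 3/2·R2.
R6 ← R6 + 5·R2.
R3 ← R3 / (79/15).
R1 ← R1 + 2/3·R3.
R2 ← R2 + 5/12·R3.
R4 ← R4 + 3/2·R3.
R5 ← R5 − 29/12·R3.
R6 ← R6 + 79/30·R3.
R4 ← R4 / (7987/3555).
R1 ← R1 − 566/711·R4.
R2 ← R2 + 529/948·R4.
R3 ← R3 − 125/237·R4.
R5 ← R5 + 5521/2844·R4.
R5 ← R5 / (-106079/63896).
R1 ← R1 − 16813/23961·R5.
R2 ← R2 + 217955/191688·R5.
R3 ← R3 + 1605/15974·R5.
R4 ← R4 + 11653/15974·R5.
Row 6 reduces to 0 = 1/2, a contradiction. The system is inconsistent.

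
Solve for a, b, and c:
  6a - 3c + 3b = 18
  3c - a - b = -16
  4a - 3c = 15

a = 0, b = 1, c = -5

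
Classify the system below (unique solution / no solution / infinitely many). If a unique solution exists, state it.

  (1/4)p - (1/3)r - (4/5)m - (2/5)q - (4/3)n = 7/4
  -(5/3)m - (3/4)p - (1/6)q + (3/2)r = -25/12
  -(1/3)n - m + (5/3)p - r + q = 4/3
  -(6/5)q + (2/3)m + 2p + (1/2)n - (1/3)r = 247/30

Row-reduce:
R1 ← R1 / (-4/5).
R2 ← R2 + 5/3·R1.
R3 ← R3 + 1·R1.
R4 ← R4 − 2/3·R1.
R2 ← R2 / (25/9).
R1 ← R1 − 5/3·R2.
R3 ← R3 − 4/3·R2.
R4 ← R4 + 11/18·R2.
R3 ← R3 / (2357/1200).
R1 ← R1 − 9/20·R3.
R2 ← R2 + 183/400·R3.
R4 ← R4 − 1543/800·R3.
R4 ← R4 / (-359969/141420).
R1 ← R1 + 803/4714·R4.
R2 ← R2 − 2427/4714·R4.
R3 ← R3 − 1416/2357·R4.
Rank is 4 with 5 unknowns, leaving r free.

infinitely many solutions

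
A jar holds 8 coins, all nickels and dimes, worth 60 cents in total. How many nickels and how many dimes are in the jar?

nickels: 4, dimes: 4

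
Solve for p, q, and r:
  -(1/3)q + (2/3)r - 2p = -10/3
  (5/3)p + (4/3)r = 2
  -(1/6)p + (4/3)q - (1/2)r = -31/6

p = 2, q = -4, r = -1

Row-reduce the augmented matrix:
R1 ← R1 / (-2).
R2 ← R2 − 5/3·R1.
R3 ← R3 + 1/6·R1.
R2 ← R2 / (-5/18).
R1 ← R1 − 1/6·R2.
R3 ← R3 − 49/36·R2.
R3 ← R3 / (87/10).
R1 ← R1 − 4/5·R3.
R2 ← R2 + 34/5·R3.
Reading off the reduced rows gives p = 2, q = -4, r = -1.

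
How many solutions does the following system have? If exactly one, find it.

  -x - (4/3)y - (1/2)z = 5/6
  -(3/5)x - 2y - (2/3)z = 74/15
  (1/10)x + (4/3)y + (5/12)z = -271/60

infinitely many solutions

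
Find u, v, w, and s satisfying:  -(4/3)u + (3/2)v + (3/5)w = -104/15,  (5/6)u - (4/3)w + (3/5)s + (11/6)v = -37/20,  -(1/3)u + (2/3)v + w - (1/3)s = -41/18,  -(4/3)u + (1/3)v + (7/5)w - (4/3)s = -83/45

u = 5/2, v = -2, w = -1, s = -8/3

Row-reduce the augmented matrix:
R1 ← R1 / (-4/3).
R2 ← R2 − 5/6·R1.
R3 ← R3 + 1/3·R1.
R4 ← R4 + 4/3·R1.
R2 ← R2 / (133/48).
R1 ← R1 + 9/8·R2.
R3 ← R3 − 7/24·R2.
R4 ← R4 + 7/6·R2.
R3 ← R3 / (271/285).
R1 ← R1 + 558/665·R3.
R2 ← R2 + 46/133·R3.
R4 ← R4 − 113/285·R3.
R4 ← R4 / (-3721/4065).
R1 ← R1 + 144/1355·R4.
R2 ← R2 − 98/1355·R4.
R3 ← R3 + 113/271·R4.
Reading off the reduced rows gives u = 5/2, v = -2, w = -1, s = -8/3.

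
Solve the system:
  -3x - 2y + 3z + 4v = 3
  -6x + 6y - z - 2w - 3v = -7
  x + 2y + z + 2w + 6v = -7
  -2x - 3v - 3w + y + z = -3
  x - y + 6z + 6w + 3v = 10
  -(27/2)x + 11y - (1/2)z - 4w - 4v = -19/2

no solution

Row-reduce:
R1 ← R1 / (-3).
R2 ← R2 + 6·R1.
R3 ← R3 − 1·R1.
R4 ← R4 + 2·R1.
R5 ← R5 − 1·R1.
R6 ← R6 + 27/2·R1.
R2 ← R2 / (10).
R1 ← R1 − 2/3·R2.
R3 ← R3 − 4/3·R2.
R4 ← R4 − 7/3·R2.
R5 ← R5 + 5/3·R2.
R6 ← R6 − 20·R2.
R3 ← R3 / (44/15).
R1 ← R1 + 8/15·R3.
R2 ← R2 + 7/10·R3.
R4 ← R4 − 19/30·R3.
R5 ← R5 − 35/6·R3.
R4 ← R4 / (-133/44).
R1 ← R1 − 6/11·R4.
R2 ← R2 − 15/44·R4.
R3 ← R3 − 17/22·R4.
R5 ← R5 − 51/44·R4.
R5 ← R5 / (-2250/133).
R1 ← R1 − 13/133·R5.
R2 ← R2 − 58/133·R5.
R3 ← R3 − 229/133·R5.
R4 ← R4 − 220/133·R5.
Row 6 reduces to 0 = 3, a contradiction. The system is inconsistent.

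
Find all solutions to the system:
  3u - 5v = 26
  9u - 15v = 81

no solution

Row-reduce:
R1 ← R1 / (3).
R2 ← R2 − 9·R1.
Row 2 reduces to 0 = 3, a contradiction. The system is inconsistent.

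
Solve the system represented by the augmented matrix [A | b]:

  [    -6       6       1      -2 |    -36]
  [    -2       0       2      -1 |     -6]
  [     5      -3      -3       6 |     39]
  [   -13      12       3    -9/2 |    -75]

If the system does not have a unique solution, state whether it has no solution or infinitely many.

infinitely many solutions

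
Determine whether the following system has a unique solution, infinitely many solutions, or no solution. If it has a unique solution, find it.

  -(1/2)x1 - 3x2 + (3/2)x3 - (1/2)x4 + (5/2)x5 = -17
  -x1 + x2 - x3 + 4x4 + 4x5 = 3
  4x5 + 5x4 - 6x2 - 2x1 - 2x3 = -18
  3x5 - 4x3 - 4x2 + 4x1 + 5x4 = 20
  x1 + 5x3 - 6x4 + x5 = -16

infinitely many solutions

Row-reduce:
R1 ← R1 / (-1/2).
R2 ← R2 + 1·R1.
R3 ← R3 + 2·R1.
R4 ← R4 − 4·R1.
R5 ← R5 − 1·R1.
R2 ← R2 / (7).
R1 ← R1 − 6·R2.
R3 ← R3 − 6·R2.
R4 ← R4 + 28·R2.
R5 ← R5 + 6·R2.
R3 ← R3 / (-32/7).
R1 ← R1 − 3/7·R3.
R2 ← R2 + 4/7·R3.
R4 ← R4 + 8·R3.
R5 ← R5 − 32/7·R3.
R4 ← R4 / (65/4).
R1 ← R1 + 97/32·R4.
R2 ← R2 − 3/8·R4.
R3 ← R3 + 19/32·R4.
Rank is 4 with 5 unknowns, leaving x5 free.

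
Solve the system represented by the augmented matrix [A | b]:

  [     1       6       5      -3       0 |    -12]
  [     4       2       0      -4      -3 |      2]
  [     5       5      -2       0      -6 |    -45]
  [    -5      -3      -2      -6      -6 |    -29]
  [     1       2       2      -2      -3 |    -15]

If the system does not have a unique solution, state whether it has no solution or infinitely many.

x_1 = 5, x_2 = -6, x_3 = 2, x_4 = -3, x_5 = 6

Row-reduce the augmented matrix:
R2 ← R2 − 4·R1.
R3 ← R3 − 5·R1.
R4 ← R4 + 5·R1.
R5 ← R5 − 1·R1.
R2 ← R2 / (-22).
R1 ← R1 − 6·R2.
R3 ← R3 + 25·R2.
R4 ← R4 − 27·R2.
R5 ← R5 + 4·R2.
R3 ← R3 / (-47/11).
R1 ← R1 + 5/11·R3.
R2 ← R2 − 10/11·R3.
R4 ← R4 + 17/11·R3.
R5 ← R5 − 7/11·R3.
R4 ← R4 / (-626/47).
R1 ← R1 + 68/47·R4.
R2 ← R2 − 42/47·R4.
R3 ← R3 + 65/47·R4.
R5 ← R5 − 20/47·R4.
R5 ← R5 / (-1953/626).
R1 ← R1 − 255/626·R5.
R2 ← R2 + 627/626·R5.
R3 ← R3 − 474/313·R5.
R4 ← R4 − 411/626·R5.
Reading off the reduced rows gives x_1 = 5, x_2 = -6, x_3 = 2, x_4 = -3, x_5 = 6.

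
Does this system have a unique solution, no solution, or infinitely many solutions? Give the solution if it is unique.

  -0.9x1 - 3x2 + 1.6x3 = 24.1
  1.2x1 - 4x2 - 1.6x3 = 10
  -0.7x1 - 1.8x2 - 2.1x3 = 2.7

x1 = -3, x2 = -5, x3 = 4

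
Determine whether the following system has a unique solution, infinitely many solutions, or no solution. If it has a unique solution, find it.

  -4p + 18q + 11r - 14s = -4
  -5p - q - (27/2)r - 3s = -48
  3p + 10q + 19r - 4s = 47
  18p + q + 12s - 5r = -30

Row-reduce:
R1 ← R1 / (-4).
R2 ← R2 + 5·R1.
R3 ← R3 − 3·R1.
R4 ← R4 − 18·R1.
R2 ← R2 / (-47/2).
R1 ← R1 + 9/2·R2.
R3 ← R3 − 47/2·R2.
R4 ← R4 − 82·R2.
Swap R3 and R4.
R3 ← R3 / (-4755/94).
R1 ← R1 − 116/47·R3.
R2 ← R2 − 109/94·R3.
Row 4 reduces to 0 = 1, a contradiction. The system is inconsistent.

no solution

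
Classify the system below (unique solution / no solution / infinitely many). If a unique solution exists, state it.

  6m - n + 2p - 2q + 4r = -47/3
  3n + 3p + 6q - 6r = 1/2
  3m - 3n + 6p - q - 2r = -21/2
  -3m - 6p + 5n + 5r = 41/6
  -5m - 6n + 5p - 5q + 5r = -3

m = -3/2, n = -1/3, p = -3/2, q = 0, r = -1

Row-reduce the augmented matrix:
R1 ← R1 / (6).
R3 ← R3 − 3·R1.
R4 ← R4 + 3·R1.
R5 ← R5 + 5·R1.
R2 ← R2 / (3).
R1 ← R1 + 1/6·R2.
R3 ← R3 + 5/2·R2.
R4 ← R4 − 9/2·R2.
R5 ← R5 + 41/6·R2.
R3 ← R3 / (15/2).
R1 ← R1 − 1/2·R3.
R2 ← R2 − 1·R3.
R4 ← R4 + 19/2·R3.
R5 ← R5 − 27/2·R3.
R4 ← R4 / (-11/3).
R1 ← R1 + 1/3·R4.
R2 ← R2 − 4/3·R4.
R3 ← R3 − 2/3·R4.
R5 ← R5 + 2·R4.
R5 ← R5 / (1379/165).
R1 ← R1 − 17/33·R5.
R2 ← R2 − 48/55·R5.
R3 ← R3 + 4/11·R5.
R4 ← R4 + 69/55·R5.
Reading off the reduced rows gives m = -3/2, n = -1/3, p = -3/2, q = 0, r = -1.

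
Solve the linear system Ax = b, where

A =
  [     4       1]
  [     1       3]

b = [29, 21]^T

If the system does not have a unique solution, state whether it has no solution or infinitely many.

Row-reduce the augmented matrix:
R1 ← R1 / (4).
R2 ← R2 − 1·R1.
R2 ← R2 / (11/4).
R1 ← R1 − 1/4·R2.
Reading off the reduced rows gives x_1 = 6, x_2 = 5.

x_1 = 6, x_2 = 5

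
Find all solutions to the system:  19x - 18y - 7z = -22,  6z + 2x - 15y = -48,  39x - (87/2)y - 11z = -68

infinitely many solutions

Row-reduce:
R1 ← R1 / (19).
R2 ← R2 − 2·R1.
R3 ← R3 − 39·R1.
R2 ← R2 / (-249/19).
R1 ← R1 + 18/19·R2.
R3 ← R3 + 249/38·R2.
Rank is 2 with 3 unknowns, leaving z free.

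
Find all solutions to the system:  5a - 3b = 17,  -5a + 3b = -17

Row-reduce:
R1 ← R1 / (5).
R2 ← R2 + 5·R1.
Rank is 1 with 2 unknowns, leaving b free.

infinitely many solutions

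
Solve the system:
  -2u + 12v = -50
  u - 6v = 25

infinitely many solutions

Row-reduce:
R1 ← R1 / (-2).
R2 ← R2 − 1·R1.
Rank is 1 with 2 unknowns, leaving v free.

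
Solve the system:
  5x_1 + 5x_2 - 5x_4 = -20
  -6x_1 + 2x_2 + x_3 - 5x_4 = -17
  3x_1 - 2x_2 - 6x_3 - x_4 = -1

infinitely many solutions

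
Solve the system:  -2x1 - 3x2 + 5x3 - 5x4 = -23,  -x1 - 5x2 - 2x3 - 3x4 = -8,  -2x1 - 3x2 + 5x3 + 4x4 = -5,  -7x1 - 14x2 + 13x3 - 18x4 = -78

Row-reduce:
R1 ← R1 / (-2).
R2 ← R2 + 1·R1.
R3 ← R3 + 2·R1.
R4 ← R4 + 7·R1.
R2 ← R2 / (-7/2).
R1 ← R1 − 3/2·R2.
R4 ← R4 + 7/2·R2.
R3 ← R3 / (9).
R1 ← R1 − 16/7·R3.
R2 ← R2 − 1/7·R3.
Row 4 reduces to 0 = -1, a contradiction. The system is inconsistent.

no solution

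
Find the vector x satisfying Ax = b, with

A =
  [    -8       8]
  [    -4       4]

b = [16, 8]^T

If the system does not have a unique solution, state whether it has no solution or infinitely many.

Row-reduce:
R1 ← R1 / (-8).
R2 ← R2 + 4·R1.
Rank is 1 with 2 unknowns, leaving x_2 free.

infinitely many solutions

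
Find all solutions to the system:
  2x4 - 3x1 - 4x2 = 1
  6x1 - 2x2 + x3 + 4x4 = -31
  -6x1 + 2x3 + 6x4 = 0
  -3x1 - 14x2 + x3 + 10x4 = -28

infinitely many solutions

Row-reduce:
R1 ← R1 / (-3).
R2 ← R2 − 6·R1.
R3 ← R3 + 6·R1.
R4 ← R4 + 3·R1.
R2 ← R2 / (-10).
R1 ← R1 − 4/3·R2.
R3 ← R3 − 8·R2.
R4 ← R4 + 10·R2.
R3 ← R3 / (14/5).
R1 ← R1 − 2/15·R3.
R2 ← R2 + 1/10·R3.
Rank is 3 with 4 unknowns, leaving x4 free.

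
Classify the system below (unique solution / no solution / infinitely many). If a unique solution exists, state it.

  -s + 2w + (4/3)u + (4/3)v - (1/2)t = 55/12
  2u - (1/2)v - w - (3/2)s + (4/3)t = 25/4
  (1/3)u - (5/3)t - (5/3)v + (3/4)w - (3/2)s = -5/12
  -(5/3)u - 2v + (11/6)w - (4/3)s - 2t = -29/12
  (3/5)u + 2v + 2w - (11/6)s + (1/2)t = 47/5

Row-reduce the augmented matrix:
R1 ← R1 / (4/3).
R2 ← R2 − 2·R1.
R3 ← R3 − 1/3·R1.
R4 ← R4 + 5/3·R1.
R5 ← R5 − 3/5·R1.
R2 ← R2 / (-5/2).
R1 ← R1 − 1·R2.
R3 ← R3 + 2·R2.
R4 ← R4 + 1/3·R2.
R5 ← R5 − 7/5·R2.
R3 ← R3 / (69/20).
R1 ← R1 + 1/10·R3.
R2 ← R2 − 8/5·R3.
R4 ← R4 − 73/15·R3.
R5 ← R5 + 57/50·R3.
R4 ← R4 / (-679/828).
R1 ← R1 + 217/276·R4.
R2 ← R2 − 40/69·R4.
R3 ← R3 + 25/69·R4.
R5 ← R5 + 2479/1380·R4.
R5 ← R5 / (-332897/122220).
R1 ← R1 + 231/194·R5.
R2 ← R2 − 2447/1358·R5.
R3 ← R3 + 3355/2037·R5.
R4 ← R4 + 8063/4074·R5.
Reading off the reduced rows gives u = 1/4, v = 3/2, w = 0, s = -3, t = 3/2.

u = 1/4, v = 3/2, w = 0, s = -3, t = 3/2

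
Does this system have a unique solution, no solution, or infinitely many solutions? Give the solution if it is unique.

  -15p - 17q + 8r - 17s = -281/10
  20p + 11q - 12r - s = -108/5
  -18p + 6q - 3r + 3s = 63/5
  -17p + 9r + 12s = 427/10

p = -1/2, q = -1, r = -1/5, s = 3

Row-reduce the augmented matrix:
R1 ← R1 / (-15).
R2 ← R2 − 20·R1.
R3 ← R3 + 18·R1.
R4 ← R4 + 17·R1.
R2 ← R2 / (-35/3).
R1 ← R1 − 17/15·R2.
R3 ← R3 − 132/5·R2.
R4 ← R4 − 289/15·R2.
R3 ← R3 / (-2733/175).
R1 ← R1 + 116/175·R3.
R2 ← R2 − 4/35·R3.
R4 ← R4 + 397/175·R3.
R4 ← R4 / (-3131/911).
R1 ← R1 − 104/911·R4.
R2 ← R2 − 1647/911·R4.
R3 ← R3 − 1759/911·R4.
Reading off the reduced rows gives p = -1/2, q = -1, r = -1/5, s = 3.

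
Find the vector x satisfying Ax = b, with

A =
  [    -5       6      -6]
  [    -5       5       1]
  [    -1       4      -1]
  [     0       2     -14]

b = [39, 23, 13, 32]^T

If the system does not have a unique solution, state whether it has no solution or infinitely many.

x_1 = -3, x_2 = 2, x_3 = -2

Row-reduce the augmented matrix:
R1 ← R1 / (-5).
R2 ← R2 + 5·R1.
R3 ← R3 + 1·R1.
R2 ← R2 / (-1).
R1 ← R1 + 6/5·R2.
R3 ← R3 − 14/5·R2.
R4 ← R4 − 2·R2.
R3 ← R3 / (99/5).
R1 ← R1 + 36/5·R3.
R2 ← R2 + 7·R3.
R4 reduces to 0 = 0, so the extra equation is consistent.
Reading off the reduced rows gives x_1 = -3, x_2 = 2, x_3 = -2.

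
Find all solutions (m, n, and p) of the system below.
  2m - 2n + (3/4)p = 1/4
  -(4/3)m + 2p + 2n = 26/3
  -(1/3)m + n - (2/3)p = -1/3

Row-reduce the augmented matrix:
R1 ← R1 / (2).
R2 ← R2 + 4/3·R1.
R3 ← R3 + 1/3·R1.
R2 ← R2 / (2/3).
R1 ← R1 + 1·R2.
R3 ← R3 − 2/3·R2.
R3 ← R3 / (-73/24).
R1 ← R1 − 33/8·R3.
R2 ← R2 − 15/4·R3.
Reading off the reduced rows gives m = 1, n = 2, p = 3.

m = 1, n = 2, p = 3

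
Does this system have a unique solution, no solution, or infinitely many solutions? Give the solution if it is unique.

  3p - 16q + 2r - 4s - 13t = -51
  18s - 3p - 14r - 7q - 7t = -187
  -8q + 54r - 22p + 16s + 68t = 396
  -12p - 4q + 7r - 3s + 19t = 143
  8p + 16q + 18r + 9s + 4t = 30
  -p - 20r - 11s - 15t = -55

Row-reduce the augmented matrix:
R1 ← R1 / (3).
R2 ← R2 + 3·R1.
R3 ← R3 + 22·R1.
R4 ← R4 + 12·R1.
R5 ← R5 − 8·R1.
R6 ← R6 + 1·R1.
R2 ← R2 / (-23).
R1 ← R1 + 16/3·R2.
R3 ← R3 + 376/3·R2.
R4 ← R4 + 68·R2.
R5 ← R5 − 176/3·R2.
R6 ← R6 + 16/3·R2.
R3 ← R3 / (9250/69).
R1 ← R1 − 238/69·R3.
R2 ← R2 − 12/23·R3.
R4 ← R4 − 1161/23·R3.
R5 ← R5 + 1238/69·R3.
R6 ← R6 + 1142/69·R3.
R4 ← R4 / (-123231/4625).
R1 ← R1 + 10516/4625·R4.
R2 ← R2 + 1202/4625·R4.
R3 ← R3 + 3092/4625·R4.
R5 ← R5 − 200641/4625·R4.
R6 ← R6 + 123231/4625·R4.
R5 ← R5 / (-1100890/123231).
R1 ← R1 + 172859/123231·R5.
R2 ← R2 − 73544/123231·R5.
R3 ← R3 − 89327/123231·R5.
R4 ← R4 − 21344/123231·R5.
R6 reduces to 0 = 0, so the extra equation is consistent.
Reading off the reduced rows gives p = -4, q = 2, r = 4, s = -6, t = 3.

p = -4, q = 2, r = 4, s = -6, t = 3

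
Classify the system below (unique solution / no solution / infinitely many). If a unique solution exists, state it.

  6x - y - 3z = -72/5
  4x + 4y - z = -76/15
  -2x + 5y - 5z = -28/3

Row-reduce the augmented matrix:
R1 ← R1 / (6).
R2 ← R2 − 4·R1.
R3 ← R3 + 2·R1.
R2 ← R2 / (14/3).
R1 ← R1 + 1/6·R2.
R3 ← R3 − 14/3·R2.
R3 ← R3 / (-7).
R1 ← R1 + 13/28·R3.
R2 ← R2 − 3/14·R3.
Reading off the reduced rows gives x = -1, y = 2/5, z = 8/3.

x = -1, y = 2/5, z = 8/3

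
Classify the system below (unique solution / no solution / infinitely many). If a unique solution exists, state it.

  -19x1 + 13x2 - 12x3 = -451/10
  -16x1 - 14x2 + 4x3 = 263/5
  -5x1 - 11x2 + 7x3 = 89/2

x1 = -3/5, x2 = -5/2, x3 = 2

Row-reduce the augmented matrix:
R1 ← R1 / (-19).
R2 ← R2 + 16·R1.
R3 ← R3 + 5·R1.
R2 ← R2 / (-474/19).
R1 ← R1 + 13/19·R2.
R3 ← R3 + 274/19·R2.
R3 ← R3 / (475/237).
R1 ← R1 − 58/237·R3.
R2 ← R2 + 134/237·R3.
Reading off the reduced rows gives x1 = -3/5, x2 = -5/2, x3 = 2.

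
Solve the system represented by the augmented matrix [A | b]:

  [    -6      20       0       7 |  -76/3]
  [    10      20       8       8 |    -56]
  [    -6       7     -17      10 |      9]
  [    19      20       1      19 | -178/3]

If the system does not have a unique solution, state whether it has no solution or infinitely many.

Row-reduce the augmented matrix:
R1 ← R1 / (-6).
R2 ← R2 − 10·R1.
R3 ← R3 + 6·R1.
R4 ← R4 − 19·R1.
R2 ← R2 / (160/3).
R1 ← R1 + 10/3·R2.
R3 ← R3 + 13·R2.
R4 ← R4 − 250/3·R2.
R3 ← R3 / (-301/20).
R1 ← R1 − 1/2·R3.
R2 ← R2 − 3/20·R3.
R4 ← R4 + 23/2·R3.
R4 ← R4 / (251/56).
R1 ← R1 − 9/28·R4.
R2 ← R2 − 25/56·R4.
R3 ← R3 + 29/56·R4.
Reading off the reduced rows gives x_1 = -2, x_2 = -7/3, x_3 = 0, x_4 = 4/3.

x_1 = -2, x_2 = -7/3, x_3 = 0, x_4 = 4/3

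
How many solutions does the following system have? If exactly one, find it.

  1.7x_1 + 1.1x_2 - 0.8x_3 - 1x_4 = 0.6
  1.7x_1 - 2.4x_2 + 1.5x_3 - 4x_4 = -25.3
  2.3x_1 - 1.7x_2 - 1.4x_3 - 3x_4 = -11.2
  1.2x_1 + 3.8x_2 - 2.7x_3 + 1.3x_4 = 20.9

Row-reduce the augmented matrix:
R1 ← R1 / (17/10).
R2 ← R2 − 17/10·R1.
R3 ← R3 − 23/10·R1.
R4 ← R4 − 6/5·R1.
R2 ← R2 / (-7/2).
R1 ← R1 − 11/17·R2.
R3 ← R3 + 271/85·R2.
R4 ← R4 − 257/85·R2.
R3 ← R3 / (-7178/2975).
R1 ← R1 + 27/595·R3.
R2 ← R2 + 23/35·R3.
R4 ← R4 + 883/5950·R3.
R4 ← R4 / (-11709/17945).
R1 ← R1 + 4175/3589·R4.
R2 ← R2 − 2015/3589·R4.
R3 ← R3 + 1615/3589·R4.
Reading off the reduced rows gives x_1 = 0, x_2 = 2, x_3 = -3, x_4 = 4.

x_1 = 0, x_2 = 2, x_3 = -3, x_4 = 4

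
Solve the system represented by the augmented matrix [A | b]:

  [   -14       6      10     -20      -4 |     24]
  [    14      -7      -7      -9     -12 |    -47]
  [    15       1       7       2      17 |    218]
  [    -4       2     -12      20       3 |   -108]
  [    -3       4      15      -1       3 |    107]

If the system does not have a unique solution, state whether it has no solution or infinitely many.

x_1 = 5, x_2 = 3, x_3 = 6, x_4 = -2, x_5 = 6

Row-reduce the augmented matrix:
R1 ← R1 / (-14).
R2 ← R2 − 14·R1.
R3 ← R3 − 15·R1.
R4 ← R4 + 4·R1.
R5 ← R5 + 3·R1.
R2 ← R2 / (-1).
R1 ← R1 + 3/7·R2.
R3 ← R3 − 52/7·R2.
R4 ← R4 − 2/7·R2.
R5 ← R5 − 19/7·R2.
R3 ← R3 / (40).
R1 ← R1 + 2·R3.
R2 ← R2 + 3·R3.
R4 ← R4 + 14·R3.
R5 ← R5 − 21·R3.
R4 ← R4 / (-2267/35).
R1 ← R1 − 74/35·R4.
R2 ← R2 − 797/70·R4.
R3 ← R3 + 411/70·R4.
R5 ← R5 − 3351/70·R4.
R5 ← R5 / (-105371/9068).
R1 ← R1 − 5523/9068·R5.
R2 ← R2 − 3250/2267·R5.
R3 ← R3 − 6827/9068·R5.
R4 ← R4 − 5261/9068·R5.
Reading off the reduced rows gives x_1 = 5, x_2 = 3, x_3 = 6, x_4 = -2, x_5 = 6.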